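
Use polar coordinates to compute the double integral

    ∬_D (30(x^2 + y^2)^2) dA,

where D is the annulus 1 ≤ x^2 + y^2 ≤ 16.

The region D is 1 ≤ r ≤ 4, 0 ≤ θ ≤ 2π in polar coordinates, where x = r cos(θ), y = r sin(θ), and dA = r dr dθ.

Under the substitution, the integrand becomes 30r^4, so

    ∬_D (30(x^2 + y^2)^2) dA = ∫_{0}^{2π} ∫_{1}^{4} (30r^4) · r dr dθ.

Inner integral (in r): ∫_{1}^{4} (30r^4) · r dr = 20475.

Outer integral (in θ): ∫_{0}^{2π} (20475) dθ = 40950π.

Therefore ∬_D (30(x^2 + y^2)^2) dA = 40950π.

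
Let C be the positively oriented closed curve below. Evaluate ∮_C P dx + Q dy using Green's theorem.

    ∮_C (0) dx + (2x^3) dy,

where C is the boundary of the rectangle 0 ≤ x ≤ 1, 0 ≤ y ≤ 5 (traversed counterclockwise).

Green's theorem converts the closed line integral into a double integral over the enclosed region D:

    ∮_C P dx + Q dy = ∬_D (∂Q/∂x - ∂P/∂y) dA.

Here P = 0, Q = 2x^3, so

    ∂Q/∂x = 6x^2,    ∂P/∂y = 0,
    ∂Q/∂x - ∂P/∂y = 6x^2.

D is the region 0 ≤ x ≤ 1, 0 ≤ y ≤ 5. Evaluating the double integral:

    ∬_D (6x^2) dA = ∫_0^{1} ∫_0^{5} (6x^2) dy dx.

Inner (y from 0 to 5): 30x^2.
Outer (x from 0 to 1): 10.

Therefore ∮_C P dx + Q dy = 10.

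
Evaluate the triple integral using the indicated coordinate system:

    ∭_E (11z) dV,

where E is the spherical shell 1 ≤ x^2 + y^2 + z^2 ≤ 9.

In spherical coordinates, x = ρ sin(φ) cos(θ), y = ρ sin(φ) sin(θ), z = ρ cos(φ), and dV = ρ^2 sin(φ) dρ dφ dθ.

The integrand becomes 11ρ cos(φ), so

    ∭_E (11z) dV = ∫_{0}^{2π} ∫_{0}^{π} ∫_{1}^{3} (11ρ cos(φ)) · ρ^2 sin(φ) dρ dφ dθ.

Inner (ρ): 110sin(2φ).
Middle (φ): 0.
Outer (θ): 0.

Therefore the triple integral equals 0.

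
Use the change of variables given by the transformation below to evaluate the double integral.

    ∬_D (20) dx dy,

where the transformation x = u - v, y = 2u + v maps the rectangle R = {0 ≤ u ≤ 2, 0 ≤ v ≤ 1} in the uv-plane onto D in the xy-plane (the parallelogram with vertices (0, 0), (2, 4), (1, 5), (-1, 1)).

Compute the Jacobian determinant of (x, y) with respect to (u, v):

    ∂(x,y)/∂(u,v) = | 1  -1 | = (1)(1) - (-1)(2) = 3.
                   | 2  1 |

Its absolute value is |J| = 3 (the area scaling factor).

Substituting x = u - v, y = 2u + v into the integrand,

    20 → 20,

so the integral becomes

    ∬_R (20) · |J| du dv = ∫_0^2 ∫_0^1 (60) dv du.

Inner (v): 60.
Outer (u): 120.

Therefore ∬_D (20) dx dy = 120.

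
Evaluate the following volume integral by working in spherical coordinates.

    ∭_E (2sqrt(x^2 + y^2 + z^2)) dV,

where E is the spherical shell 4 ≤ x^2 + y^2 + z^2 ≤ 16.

In spherical coordinates, x = ρ sin(φ) cos(θ), y = ρ sin(φ) sin(θ), z = ρ cos(φ), and dV = ρ^2 sin(φ) dρ dφ dθ.

The integrand becomes 2ρ, so

    ∭_E (2sqrt(x^2 + y^2 + z^2)) dV = ∫_{0}^{2π} ∫_{0}^{π} ∫_{2}^{4} (2ρ) · ρ^2 sin(φ) dρ dφ dθ.

Inner (ρ): 120sin(φ).
Middle (φ): 240.
Outer (θ): 480π.

Therefore the triple integral equals 480π.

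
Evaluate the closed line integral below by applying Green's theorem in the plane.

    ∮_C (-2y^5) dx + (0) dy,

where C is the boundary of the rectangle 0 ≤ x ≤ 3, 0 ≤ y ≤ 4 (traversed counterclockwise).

Green's theorem converts the closed line integral into a double integral over the enclosed region D:

    ∮_C P dx + Q dy = ∬_D (∂Q/∂x - ∂P/∂y) dA.

Here P = -2y^5, Q = 0, so

    ∂Q/∂x = 0,    ∂P/∂y = -10y^4,
    ∂Q/∂x - ∂P/∂y = 10y^4.

D is the region 0 ≤ x ≤ 3, 0 ≤ y ≤ 4. Evaluating the double integral:

    ∬_D (10y^4) dA = ∫_0^{3} ∫_0^{4} (10y^4) dy dx.

Inner (y from 0 to 4): 2048.
Outer (x from 0 to 3): 6144.

Therefore ∮_C P dx + Q dy = 6144.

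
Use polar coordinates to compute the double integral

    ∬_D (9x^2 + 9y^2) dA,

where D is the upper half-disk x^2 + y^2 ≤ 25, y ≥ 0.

The region D is 0 ≤ r ≤ 5, 0 ≤ θ ≤ π in polar coordinates, where x = r cos(θ), y = r sin(θ), and dA = r dr dθ.

Under the substitution, the integrand becomes 9r^2, so

    ∬_D (9x^2 + 9y^2) dA = ∫_{0}^{π} ∫_{0}^{5} (9r^2) · r dr dθ.

Inner integral (in r): ∫_{0}^{5} (9r^2) · r dr = 5625/4.

Outer integral (in θ): ∫_{0}^{π} (5625/4) dθ = 5625π/4.

Therefore ∬_D (9x^2 + 9y^2) dA = 5625π/4.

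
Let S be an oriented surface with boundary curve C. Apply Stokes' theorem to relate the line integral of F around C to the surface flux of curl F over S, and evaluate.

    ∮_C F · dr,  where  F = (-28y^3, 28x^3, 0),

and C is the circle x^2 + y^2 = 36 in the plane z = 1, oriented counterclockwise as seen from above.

Let S be the flat disk x^2 + y^2 ≤ 36 in the plane z = 1, with upward unit normal n̂ = ẑ. By Stokes' theorem,

    ∮_C F · dr = ∬_S (∇ × F) · n̂ dS = ∬_D (curl F)_z dA,

where D is the disk x^2 + y^2 ≤ 36.

Compute the curl of F = (-28y^3, 28x^3, 0):
    (∇ × F)_x = ∂F_z/∂y - ∂F_y/∂z = 0,
    (∇ × F)_y = ∂F_x/∂z - ∂F_z/∂x = 0,
    (∇ × F)_z = ∂F_y/∂x - ∂F_x/∂y = 84x^2 + 84y^2.

On z = 1, (curl F)_z = 84x^2 + 84y^2.

Convert to polar (x = r cos θ, y = r sin θ, dA = r dr dθ); the integrand becomes 84r^2, so

    ∬_D (curl F)_z dA = ∫_0^{2π} ∫_0^{6} (84r^2) · r dr dθ.

Inner (r from 0 to 6): 27216.
Outer (θ from 0 to 2π): 54432π.

Therefore ∮_C F · dr = 54432π.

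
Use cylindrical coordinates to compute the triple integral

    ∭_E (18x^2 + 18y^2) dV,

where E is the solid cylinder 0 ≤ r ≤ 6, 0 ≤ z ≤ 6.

In cylindrical coordinates, x = r cos(θ), y = r sin(θ), z = z, and dV = r dr dθ dz.

The integrand becomes 18r^2, so

    ∭_E (18x^2 + 18y^2) dV = ∫_{0}^{2π} ∫_{0}^{6} ∫_{0}^{6} (18r^2) · r dz dr dθ.

Inner (z): 108r^3.
Middle (r from 0 to 6): 34992.
Outer (θ): 69984π.

Therefore the triple integral equals 69984π.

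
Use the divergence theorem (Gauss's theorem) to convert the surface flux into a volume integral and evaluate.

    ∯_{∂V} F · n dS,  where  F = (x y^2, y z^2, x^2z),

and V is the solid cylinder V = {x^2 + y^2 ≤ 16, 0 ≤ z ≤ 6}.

By the divergence theorem,

    ∯_{∂V} F · n dS = ∭_V (∇ · F) dV.

Compute the divergence:
    ∇ · F = ∂F_x/∂x + ∂F_y/∂y + ∂F_z/∂z = y^2 + z^2 + x^2 = x^2 + y^2 + z^2.

In cylindrical coordinates, x = r cos(θ), y = r sin(θ), z = z, dV = r dr dθ dz, with 0 ≤ r ≤ 4, 0 ≤ θ ≤ 2π, 0 ≤ z ≤ 6.

The integrand, after substitution and multiplying by the volume element, becomes (r^2 + z^2) · r, so

    ∭_V (∇·F) dV = ∫_0^{2π} ∫_0^{4} ∫_0^{6} (r^2 + z^2) · r dz dr dθ.

Inner (z from 0 to 6): 6r (r^2 + 12).
Middle (r from 0 to 4): 960.
Outer (θ from 0 to 2π): 1920π.

Therefore ∯_{∂V} F · n dS = 1920π.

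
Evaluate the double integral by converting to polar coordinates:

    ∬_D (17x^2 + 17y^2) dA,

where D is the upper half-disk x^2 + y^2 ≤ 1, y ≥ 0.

The region D is 0 ≤ r ≤ 1, 0 ≤ θ ≤ π in polar coordinates, where x = r cos(θ), y = r sin(θ), and dA = r dr dθ.

Under the substitution, the integrand becomes 17r^2, so

    ∬_D (17x^2 + 17y^2) dA = ∫_{0}^{π} ∫_{0}^{1} (17r^2) · r dr dθ.

Inner integral (in r): ∫_{0}^{1} (17r^2) · r dr = 17/4.

Outer integral (in θ): ∫_{0}^{π} (17/4) dθ = 17π/4.

Therefore ∬_D (17x^2 + 17y^2) dA = 17π/4.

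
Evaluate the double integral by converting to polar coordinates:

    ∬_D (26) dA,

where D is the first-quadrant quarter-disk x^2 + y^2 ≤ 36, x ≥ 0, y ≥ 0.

The region D is 0 ≤ r ≤ 6, 0 ≤ θ ≤ π/2 in polar coordinates, where x = r cos(θ), y = r sin(θ), and dA = r dr dθ.

Under the substitution, the integrand becomes 26, so

    ∬_D (26) dA = ∫_{0}^{π/2} ∫_{0}^{6} (26) · r dr dθ.

Inner integral (in r): ∫_{0}^{6} (26) · r dr = 468.

Outer integral (in θ): ∫_{0}^{π/2} (468) dθ = 234π.

Therefore ∬_D (26) dA = 234π.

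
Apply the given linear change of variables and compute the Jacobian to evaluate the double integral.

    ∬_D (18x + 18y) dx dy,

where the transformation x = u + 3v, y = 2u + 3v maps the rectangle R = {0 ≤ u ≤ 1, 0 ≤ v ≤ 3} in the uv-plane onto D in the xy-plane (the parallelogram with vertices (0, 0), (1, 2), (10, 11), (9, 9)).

Compute the Jacobian determinant of (x, y) with respect to (u, v):

    ∂(x,y)/∂(u,v) = | 1  3 | = (1)(3) - (3)(2) = -3.
                   | 2  3 |

Its absolute value is |J| = 3 (the area scaling factor).

Substituting x = u + 3v, y = 2u + 3v into the integrand,

    18x + 18y → 54u + 108v,

so the integral becomes

    ∬_R (54u + 108v) · |J| du dv = ∫_0^1 ∫_0^3 (162u + 324v) dv du.

Inner (v): 486u + 1458.
Outer (u): 1701.

Therefore ∬_D (18x + 18y) dx dy = 1701.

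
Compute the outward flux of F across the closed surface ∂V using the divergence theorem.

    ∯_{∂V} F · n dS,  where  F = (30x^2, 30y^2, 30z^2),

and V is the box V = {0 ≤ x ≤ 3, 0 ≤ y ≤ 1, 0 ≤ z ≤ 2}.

By the divergence theorem,

    ∯_{∂V} F · n dS = ∭_V (∇ · F) dV.

Compute the divergence:
    ∇ · F = ∂F_x/∂x + ∂F_y/∂y + ∂F_z/∂z = 60x + 60y + 60z.

V is a rectangular box, so dV = dx dy dz with 0 ≤ x ≤ 3, 0 ≤ y ≤ 1, 0 ≤ z ≤ 2.

Integrate (60x + 60y + 60z) over V as an iterated integral:

    ∭_V (∇·F) dV = ∫_0^{3} ∫_0^{1} ∫_0^{2} (60x + 60y + 60z) dz dy dx.

Inner (z from 0 to 2): 120x + 120y + 120.
Middle (y from 0 to 1): 120x + 180.
Outer (x from 0 to 3): 1080.

Therefore ∯_{∂V} F · n dS = 1080.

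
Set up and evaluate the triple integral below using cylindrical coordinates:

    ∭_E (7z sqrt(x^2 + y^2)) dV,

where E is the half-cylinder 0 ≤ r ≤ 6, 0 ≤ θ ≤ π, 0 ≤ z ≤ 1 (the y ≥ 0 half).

In cylindrical coordinates, x = r cos(θ), y = r sin(θ), z = z, and dV = r dr dθ dz.

The integrand becomes 7r z, so

    ∭_E (7z sqrt(x^2 + y^2)) dV = ∫_{0}^{π} ∫_{0}^{6} ∫_{0}^{1} (7r z) · r dz dr dθ.

Inner (z): 7r^2/2.
Middle (r from 0 to 6): 252.
Outer (θ): 252π.

Therefore the triple integral equals 252π.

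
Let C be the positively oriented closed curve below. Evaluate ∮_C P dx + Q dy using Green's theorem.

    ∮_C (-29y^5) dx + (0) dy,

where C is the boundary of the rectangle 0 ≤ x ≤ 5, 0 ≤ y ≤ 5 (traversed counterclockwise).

Green's theorem converts the closed line integral into a double integral over the enclosed region D:

    ∮_C P dx + Q dy = ∬_D (∂Q/∂x - ∂P/∂y) dA.

Here P = -29y^5, Q = 0, so

    ∂Q/∂x = 0,    ∂P/∂y = -145y^4,
    ∂Q/∂x - ∂P/∂y = 145y^4.

D is the region 0 ≤ x ≤ 5, 0 ≤ y ≤ 5. Evaluating the double integral:

    ∬_D (145y^4) dA = ∫_0^{5} ∫_0^{5} (145y^4) dy dx.

Inner (y from 0 to 5): 90625.
Outer (x from 0 to 5): 453125.

Therefore ∮_C P dx + Q dy = 453125.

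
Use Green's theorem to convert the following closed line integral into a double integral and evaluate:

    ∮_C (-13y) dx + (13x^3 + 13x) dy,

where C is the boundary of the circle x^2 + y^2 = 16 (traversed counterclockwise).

Green's theorem converts the closed line integral into a double integral over the enclosed region D:

    ∮_C P dx + Q dy = ∬_D (∂Q/∂x - ∂P/∂y) dA.

Here P = -13y, Q = 13x^3 + 13x, so

    ∂Q/∂x = 39x^2 + 13,    ∂P/∂y = -13,
    ∂Q/∂x - ∂P/∂y = 39x^2 + 26.

D is the region x^2 + y^2 ≤ 16. Evaluating the double integral:

In polar coordinates (x = r cos θ, y = r sin θ, dA = r dr dθ) the integrand becomes 39r^2cos(θ)^2 + 26, so

    ∬_D (39x^2 + 26) dA = ∫_0^{2π} ∫_0^{4} (39r^2cos(θ)^2 + 26) · r dr dθ.

Inner (r from 0 to 4): 2496cos(θ)^2 + 208.
Outer (θ from 0 to 2π): 2912π.

Therefore ∮_C P dx + Q dy = 2912π.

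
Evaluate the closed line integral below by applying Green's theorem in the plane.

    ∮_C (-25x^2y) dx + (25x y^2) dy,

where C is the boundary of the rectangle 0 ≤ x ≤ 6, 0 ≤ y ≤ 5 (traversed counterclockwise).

Green's theorem converts the closed line integral into a double integral over the enclosed region D:

    ∮_C P dx + Q dy = ∬_D (∂Q/∂x - ∂P/∂y) dA.

Here P = -25x^2y, Q = 25x y^2, so

    ∂Q/∂x = 25y^2,    ∂P/∂y = -25x^2,
    ∂Q/∂x - ∂P/∂y = 25x^2 + 25y^2.

D is the region 0 ≤ x ≤ 6, 0 ≤ y ≤ 5. Evaluating the double integral:

    ∬_D (25x^2 + 25y^2) dA = ∫_0^{6} ∫_0^{5} (25x^2 + 25y^2) dy dx.

Inner (y from 0 to 5): 125x^2 + 3125/3.
Outer (x from 0 to 6): 15250.

Therefore ∮_C P dx + Q dy = 15250.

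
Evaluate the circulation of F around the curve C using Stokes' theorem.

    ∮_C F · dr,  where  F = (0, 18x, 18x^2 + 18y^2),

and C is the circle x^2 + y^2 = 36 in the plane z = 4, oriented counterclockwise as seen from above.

Let S be the flat disk x^2 + y^2 ≤ 36 in the plane z = 4, with upward unit normal n̂ = ẑ. By Stokes' theorem,

    ∮_C F · dr = ∬_S (∇ × F) · n̂ dS = ∬_D (curl F)_z dA,

where D is the disk x^2 + y^2 ≤ 36.

Compute the curl of F = (0, 18x, 18x^2 + 18y^2):
    (∇ × F)_x = ∂F_z/∂y - ∂F_y/∂z = 36y,
    (∇ × F)_y = ∂F_x/∂z - ∂F_z/∂x = -36x,
    (∇ × F)_z = ∂F_y/∂x - ∂F_x/∂y = 18.

On z = 4, (curl F)_z = 18.

Convert to polar (x = r cos θ, y = r sin θ, dA = r dr dθ); the integrand becomes 18, so

    ∬_D (curl F)_z dA = ∫_0^{2π} ∫_0^{6} (18) · r dr dθ.

Inner (r from 0 to 6): 324.
Outer (θ from 0 to 2π): 648π.

Therefore ∮_C F · dr = 648π.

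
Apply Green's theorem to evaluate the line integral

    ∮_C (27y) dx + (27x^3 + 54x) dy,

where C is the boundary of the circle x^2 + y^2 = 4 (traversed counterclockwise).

Green's theorem converts the closed line integral into a double integral over the enclosed region D:

    ∮_C P dx + Q dy = ∬_D (∂Q/∂x - ∂P/∂y) dA.

Here P = 27y, Q = 27x^3 + 54x, so

    ∂Q/∂x = 81x^2 + 54,    ∂P/∂y = 27,
    ∂Q/∂x - ∂P/∂y = 81x^2 + 27.

D is the region x^2 + y^2 ≤ 4. Evaluating the double integral:

In polar coordinates (x = r cos θ, y = r sin θ, dA = r dr dθ) the integrand becomes 81r^2cos(θ)^2 + 27, so

    ∬_D (81x^2 + 27) dA = ∫_0^{2π} ∫_0^{2} (81r^2cos(θ)^2 + 27) · r dr dθ.

Inner (r from 0 to 2): 324cos(θ)^2 + 54.
Outer (θ from 0 to 2π): 432π.

Therefore ∮_C P dx + Q dy = 432π.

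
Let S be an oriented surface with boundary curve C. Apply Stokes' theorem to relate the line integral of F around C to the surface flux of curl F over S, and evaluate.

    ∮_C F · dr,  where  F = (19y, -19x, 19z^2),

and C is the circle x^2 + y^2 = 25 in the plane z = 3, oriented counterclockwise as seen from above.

Let S be the flat disk x^2 + y^2 ≤ 25 in the plane z = 3, with upward unit normal n̂ = ẑ. By Stokes' theorem,

    ∮_C F · dr = ∬_S (∇ × F) · n̂ dS = ∬_D (curl F)_z dA,

where D is the disk x^2 + y^2 ≤ 25.

Compute the curl of F = (19y, -19x, 19z^2):
    (∇ × F)_x = ∂F_z/∂y - ∂F_y/∂z = 0,
    (∇ × F)_y = ∂F_x/∂z - ∂F_z/∂x = 0,
    (∇ × F)_z = ∂F_y/∂x - ∂F_x/∂y = -38.

On z = 3, (curl F)_z = -38.

Convert to polar (x = r cos θ, y = r sin θ, dA = r dr dθ); the integrand becomes -38, so

    ∬_D (curl F)_z dA = ∫_0^{2π} ∫_0^{5} (-38) · r dr dθ.

Inner (r from 0 to 5): -475.
Outer (θ from 0 to 2π): -950π.

Therefore ∮_C F · dr = -950π.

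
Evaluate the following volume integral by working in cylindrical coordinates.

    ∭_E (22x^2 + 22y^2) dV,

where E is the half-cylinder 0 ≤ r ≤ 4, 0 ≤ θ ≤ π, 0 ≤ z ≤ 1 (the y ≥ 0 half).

In cylindrical coordinates, x = r cos(θ), y = r sin(θ), z = z, and dV = r dr dθ dz.

The integrand becomes 22r^2, so

    ∭_E (22x^2 + 22y^2) dV = ∫_{0}^{π} ∫_{0}^{4} ∫_{0}^{1} (22r^2) · r dz dr dθ.

Inner (z): 22r^3.
Middle (r from 0 to 4): 1408.
Outer (θ): 1408π.

Therefore the triple integral equals 1408π.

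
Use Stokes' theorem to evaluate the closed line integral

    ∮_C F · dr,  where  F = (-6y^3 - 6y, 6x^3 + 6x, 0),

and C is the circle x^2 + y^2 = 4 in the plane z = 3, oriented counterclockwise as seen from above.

Let S be the flat disk x^2 + y^2 ≤ 4 in the plane z = 3, with upward unit normal n̂ = ẑ. By Stokes' theorem,

    ∮_C F · dr = ∬_S (∇ × F) · n̂ dS = ∬_D (curl F)_z dA,

where D is the disk x^2 + y^2 ≤ 4.

Compute the curl of F = (-6y^3 - 6y, 6x^3 + 6x, 0):
    (∇ × F)_x = ∂F_z/∂y - ∂F_y/∂z = 0,
    (∇ × F)_y = ∂F_x/∂z - ∂F_z/∂x = 0,
    (∇ × F)_z = ∂F_y/∂x - ∂F_x/∂y = 18x^2 + 18y^2 + 12.

On z = 3, (curl F)_z = 18x^2 + 18y^2 + 12.

Convert to polar (x = r cos θ, y = r sin θ, dA = r dr dθ); the integrand becomes 18r^2 + 12, so

    ∬_D (curl F)_z dA = ∫_0^{2π} ∫_0^{2} (18r^2 + 12) · r dr dθ.

Inner (r from 0 to 2): 96.
Outer (θ from 0 to 2π): 192π.

Therefore ∮_C F · dr = 192π.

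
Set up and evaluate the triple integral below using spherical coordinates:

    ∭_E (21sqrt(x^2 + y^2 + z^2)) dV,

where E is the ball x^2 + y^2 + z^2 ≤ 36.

In spherical coordinates, x = ρ sin(φ) cos(θ), y = ρ sin(φ) sin(θ), z = ρ cos(φ), and dV = ρ^2 sin(φ) dρ dφ dθ.

The integrand becomes 21ρ, so

    ∭_E (21sqrt(x^2 + y^2 + z^2)) dV = ∫_{0}^{2π} ∫_{0}^{π} ∫_{0}^{6} (21ρ) · ρ^2 sin(φ) dρ dφ dθ.

Inner (ρ): 6804sin(φ).
Middle (φ): 13608.
Outer (θ): 27216π.

Therefore the triple integral equals 27216π.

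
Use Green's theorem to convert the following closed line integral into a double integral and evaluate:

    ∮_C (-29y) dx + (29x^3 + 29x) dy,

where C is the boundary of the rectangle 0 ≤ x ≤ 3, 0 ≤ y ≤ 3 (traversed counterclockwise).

Green's theorem converts the closed line integral into a double integral over the enclosed region D:

    ∮_C P dx + Q dy = ∬_D (∂Q/∂x - ∂P/∂y) dA.

Here P = -29y, Q = 29x^3 + 29x, so

    ∂Q/∂x = 87x^2 + 29,    ∂P/∂y = -29,
    ∂Q/∂x - ∂P/∂y = 87x^2 + 58.

D is the region 0 ≤ x ≤ 3, 0 ≤ y ≤ 3. Evaluating the double integral:

    ∬_D (87x^2 + 58) dA = ∫_0^{3} ∫_0^{3} (87x^2 + 58) dy dx.

Inner (y from 0 to 3): 261x^2 + 174.
Outer (x from 0 to 3): 2871.

Therefore ∮_C P dx + Q dy = 2871.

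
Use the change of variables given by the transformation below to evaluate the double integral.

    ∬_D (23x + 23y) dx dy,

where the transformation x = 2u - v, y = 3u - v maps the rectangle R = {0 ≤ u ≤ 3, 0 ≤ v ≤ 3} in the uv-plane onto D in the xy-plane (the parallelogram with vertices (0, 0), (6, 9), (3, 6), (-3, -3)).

Compute the Jacobian determinant of (x, y) with respect to (u, v):

    ∂(x,y)/∂(u,v) = | 2  -1 | = (2)(-1) - (-1)(3) = 1.
                   | 3  -1 |

Its absolute value is |J| = 1 (the area scaling factor).

Substituting x = 2u - v, y = 3u - v into the integrand,

    23x + 23y → 115u - 46v,

so the integral becomes

    ∬_R (115u - 46v) · |J| du dv = ∫_0^3 ∫_0^3 (115u - 46v) dv du.

Inner (v): 345u - 207.
Outer (u): 1863/2.

Therefore ∬_D (23x + 23y) dx dy = 1863/2.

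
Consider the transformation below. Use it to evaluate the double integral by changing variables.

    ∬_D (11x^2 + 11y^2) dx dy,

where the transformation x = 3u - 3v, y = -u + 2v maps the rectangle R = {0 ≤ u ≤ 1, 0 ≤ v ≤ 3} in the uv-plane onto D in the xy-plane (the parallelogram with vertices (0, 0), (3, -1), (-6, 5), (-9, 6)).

Compute the Jacobian determinant of (x, y) with respect to (u, v):

    ∂(x,y)/∂(u,v) = | 3  -3 | = (3)(2) - (-3)(-1) = 3.
                   | -1  2 |

Its absolute value is |J| = 3 (the area scaling factor).

Substituting x = 3u - 3v, y = -u + 2v into the integrand,

    11x^2 + 11y^2 → 110u^2 - 242u v + 143v^2,

so the integral becomes

    ∬_R (110u^2 - 242u v + 143v^2) · |J| du dv = ∫_0^1 ∫_0^3 (330u^2 - 726u v + 429v^2) dv du.

Inner (v): 990u^2 - 3267u + 3861.
Outer (u): 5115/2.

Therefore ∬_D (11x^2 + 11y^2) dx dy = 5115/2.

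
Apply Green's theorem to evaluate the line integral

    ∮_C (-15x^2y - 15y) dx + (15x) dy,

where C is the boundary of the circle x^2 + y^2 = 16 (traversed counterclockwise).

Green's theorem converts the closed line integral into a double integral over the enclosed region D:

    ∮_C P dx + Q dy = ∬_D (∂Q/∂x - ∂P/∂y) dA.

Here P = -15x^2y - 15y, Q = 15x, so

    ∂Q/∂x = 15,    ∂P/∂y = -15x^2 - 15,
    ∂Q/∂x - ∂P/∂y = 15x^2 + 30.

D is the region x^2 + y^2 ≤ 16. Evaluating the double integral:

In polar coordinates (x = r cos θ, y = r sin θ, dA = r dr dθ) the integrand becomes 15r^2cos(θ)^2 + 30, so

    ∬_D (15x^2 + 30) dA = ∫_0^{2π} ∫_0^{4} (15r^2cos(θ)^2 + 30) · r dr dθ.

Inner (r from 0 to 4): 960cos(θ)^2 + 240.
Outer (θ from 0 to 2π): 1440π.

Therefore ∮_C P dx + Q dy = 1440π.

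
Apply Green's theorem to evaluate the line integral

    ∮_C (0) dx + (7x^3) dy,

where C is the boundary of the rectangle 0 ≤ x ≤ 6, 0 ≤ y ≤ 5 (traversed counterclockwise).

Green's theorem converts the closed line integral into a double integral over the enclosed region D:

    ∮_C P dx + Q dy = ∬_D (∂Q/∂x - ∂P/∂y) dA.

Here P = 0, Q = 7x^3, so

    ∂Q/∂x = 21x^2,    ∂P/∂y = 0,
    ∂Q/∂x - ∂P/∂y = 21x^2.

D is the region 0 ≤ x ≤ 6, 0 ≤ y ≤ 5. Evaluating the double integral:

    ∬_D (21x^2) dA = ∫_0^{6} ∫_0^{5} (21x^2) dy dx.

Inner (y from 0 to 5): 105x^2.
Outer (x from 0 to 6): 7560.

Therefore ∮_C P dx + Q dy = 7560.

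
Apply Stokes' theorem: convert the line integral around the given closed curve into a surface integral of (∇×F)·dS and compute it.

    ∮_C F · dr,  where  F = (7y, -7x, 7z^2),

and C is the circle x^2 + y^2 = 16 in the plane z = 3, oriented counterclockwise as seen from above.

Let S be the flat disk x^2 + y^2 ≤ 16 in the plane z = 3, with upward unit normal n̂ = ẑ. By Stokes' theorem,

    ∮_C F · dr = ∬_S (∇ × F) · n̂ dS = ∬_D (curl F)_z dA,

where D is the disk x^2 + y^2 ≤ 16.

Compute the curl of F = (7y, -7x, 7z^2):
    (∇ × F)_x = ∂F_z/∂y - ∂F_y/∂z = 0,
    (∇ × F)_y = ∂F_x/∂z - ∂F_z/∂x = 0,
    (∇ × F)_z = ∂F_y/∂x - ∂F_x/∂y = -14.

On z = 3, (curl F)_z = -14.

Convert to polar (x = r cos θ, y = r sin θ, dA = r dr dθ); the integrand becomes -14, so

    ∬_D (curl F)_z dA = ∫_0^{2π} ∫_0^{4} (-14) · r dr dθ.

Inner (r from 0 to 4): -112.
Outer (θ from 0 to 2π): -224π.

Therefore ∮_C F · dr = -224π.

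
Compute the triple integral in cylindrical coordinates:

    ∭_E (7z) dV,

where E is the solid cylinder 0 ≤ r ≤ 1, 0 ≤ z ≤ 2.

In cylindrical coordinates, x = r cos(θ), y = r sin(θ), z = z, and dV = r dr dθ dz.

The integrand becomes 7z, so

    ∭_E (7z) dV = ∫_{0}^{2π} ∫_{0}^{1} ∫_{0}^{2} (7z) · r dz dr dθ.

Inner (z): 14r.
Middle (r from 0 to 1): 7.
Outer (θ): 14π.

Therefore the triple integral equals 14π.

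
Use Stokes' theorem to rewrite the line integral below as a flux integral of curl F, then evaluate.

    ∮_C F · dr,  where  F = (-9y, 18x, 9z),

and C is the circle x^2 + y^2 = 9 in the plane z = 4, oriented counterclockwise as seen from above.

Let S be the flat disk x^2 + y^2 ≤ 9 in the plane z = 4, with upward unit normal n̂ = ẑ. By Stokes' theorem,

    ∮_C F · dr = ∬_S (∇ × F) · n̂ dS = ∬_D (curl F)_z dA,

where D is the disk x^2 + y^2 ≤ 9.

Compute the curl of F = (-9y, 18x, 9z):
    (∇ × F)_x = ∂F_z/∂y - ∂F_y/∂z = 0,
    (∇ × F)_y = ∂F_x/∂z - ∂F_z/∂x = 0,
    (∇ × F)_z = ∂F_y/∂x - ∂F_x/∂y = 27.

On z = 4, (curl F)_z = 27.

Convert to polar (x = r cos θ, y = r sin θ, dA = r dr dθ); the integrand becomes 27, so

    ∬_D (curl F)_z dA = ∫_0^{2π} ∫_0^{3} (27) · r dr dθ.

Inner (r from 0 to 3): 243/2.
Outer (θ from 0 to 2π): 243π.

Therefore ∮_C F · dr = 243π.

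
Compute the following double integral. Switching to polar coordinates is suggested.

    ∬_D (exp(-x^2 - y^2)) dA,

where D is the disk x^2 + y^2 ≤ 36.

The region D is 0 ≤ r ≤ 6, 0 ≤ θ ≤ 2π in polar coordinates, where x = r cos(θ), y = r sin(θ), and dA = r dr dθ.

Under the substitution, the integrand becomes exp(-r^2), so

    ∬_D (exp(-x^2 - y^2)) dA = ∫_{0}^{2π} ∫_{0}^{6} (exp(-r^2)) · r dr dθ.

Inner integral (in r): ∫_{0}^{6} (exp(-r^2)) · r dr = -(1 - exp(36))exp(-36)/2.

Outer integral (in θ): ∫_{0}^{2π} (-(1 - exp(36))exp(-36)/2) dθ = -π exp(-36) + π.

Therefore ∬_D (exp(-x^2 - y^2)) dA = -π exp(-36) + π.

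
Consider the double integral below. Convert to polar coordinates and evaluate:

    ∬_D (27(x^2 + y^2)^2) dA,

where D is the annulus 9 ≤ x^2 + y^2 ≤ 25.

The region D is 3 ≤ r ≤ 5, 0 ≤ θ ≤ 2π in polar coordinates, where x = r cos(θ), y = r sin(θ), and dA = r dr dθ.

Under the substitution, the integrand becomes 27r^4, so

    ∬_D (27(x^2 + y^2)^2) dA = ∫_{0}^{2π} ∫_{3}^{5} (27r^4) · r dr dθ.

Inner integral (in r): ∫_{3}^{5} (27r^4) · r dr = 67032.

Outer integral (in θ): ∫_{0}^{2π} (67032) dθ = 134064π.

Therefore ∬_D (27(x^2 + y^2)^2) dA = 134064π.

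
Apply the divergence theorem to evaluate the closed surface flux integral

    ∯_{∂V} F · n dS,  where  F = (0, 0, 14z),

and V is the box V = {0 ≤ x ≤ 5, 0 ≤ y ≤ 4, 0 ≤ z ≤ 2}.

By the divergence theorem,

    ∯_{∂V} F · n dS = ∭_V (∇ · F) dV.

Compute the divergence:
    ∇ · F = ∂F_x/∂x + ∂F_y/∂y + ∂F_z/∂z = 0 + 0 + 14 = 14.

V is a rectangular box, so dV = dx dy dz with 0 ≤ x ≤ 5, 0 ≤ y ≤ 4, 0 ≤ z ≤ 2.

Integrate (14) over V as an iterated integral:

    ∭_V (∇·F) dV = ∫_0^{5} ∫_0^{4} ∫_0^{2} (14) dz dy dx.

Inner (z from 0 to 2): 28.
Middle (y from 0 to 4): 112.
Outer (x from 0 to 5): 560.

Therefore ∯_{∂V} F · n dS = 560.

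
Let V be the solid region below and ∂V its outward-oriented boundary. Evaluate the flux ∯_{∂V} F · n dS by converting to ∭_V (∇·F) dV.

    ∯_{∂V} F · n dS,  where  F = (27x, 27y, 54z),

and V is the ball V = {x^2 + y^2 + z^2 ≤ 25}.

By the divergence theorem,

    ∯_{∂V} F · n dS = ∭_V (∇ · F) dV.

Compute the divergence:
    ∇ · F = ∂F_x/∂x + ∂F_y/∂y + ∂F_z/∂z = 27 + 27 + 54 = 108.

In spherical coordinates, x = ρ sin(φ) cos(θ), y = ρ sin(φ) sin(θ), z = ρ cos(φ), dV = ρ^2 sin(φ) dρ dφ dθ, with 0 ≤ ρ ≤ 5, 0 ≤ φ ≤ π, 0 ≤ θ ≤ 2π.

The integrand, after substitution and multiplying by the volume element, becomes (108) · ρ^2 sin(φ), so

    ∭_V (∇·F) dV = ∫_0^{2π} ∫_0^{π} ∫_0^{5} (108) · ρ^2 sin(φ) dρ dφ dθ.

Inner (ρ from 0 to 5): 4500sin(φ).
Middle (φ from 0 to π): 9000.
Outer (θ from 0 to 2π): 18000π.

Therefore ∯_{∂V} F · n dS = 18000π.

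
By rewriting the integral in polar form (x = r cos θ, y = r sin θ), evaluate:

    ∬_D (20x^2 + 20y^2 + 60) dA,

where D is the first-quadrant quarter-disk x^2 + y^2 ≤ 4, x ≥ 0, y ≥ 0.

The region D is 0 ≤ r ≤ 2, 0 ≤ θ ≤ π/2 in polar coordinates, where x = r cos(θ), y = r sin(θ), and dA = r dr dθ.

Under the substitution, the integrand becomes 20r^2 + 60, so

    ∬_D (20x^2 + 20y^2 + 60) dA = ∫_{0}^{π/2} ∫_{0}^{2} (20r^2 + 60) · r dr dθ.

Inner integral (in r): ∫_{0}^{2} (20r^2 + 60) · r dr = 200.

Outer integral (in θ): ∫_{0}^{π/2} (200) dθ = 100π.

Therefore ∬_D (20x^2 + 20y^2 + 60) dA = 100π.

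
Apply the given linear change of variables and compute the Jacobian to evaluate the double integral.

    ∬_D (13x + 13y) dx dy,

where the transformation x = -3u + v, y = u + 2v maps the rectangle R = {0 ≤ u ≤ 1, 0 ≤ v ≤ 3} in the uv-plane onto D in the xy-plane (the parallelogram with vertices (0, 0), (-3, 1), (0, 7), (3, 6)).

Compute the Jacobian determinant of (x, y) with respect to (u, v):

    ∂(x,y)/∂(u,v) = | -3  1 | = (-3)(2) - (1)(1) = -7.
                   | 1  2 |

Its absolute value is |J| = 7 (the area scaling factor).

Substituting x = -3u + v, y = u + 2v into the integrand,

    13x + 13y → -26u + 39v,

so the integral becomes

    ∬_R (-26u + 39v) · |J| du dv = ∫_0^1 ∫_0^3 (-182u + 273v) dv du.

Inner (v): 2457/2 - 546u.
Outer (u): 1911/2.

Therefore ∬_D (13x + 13y) dx dy = 1911/2.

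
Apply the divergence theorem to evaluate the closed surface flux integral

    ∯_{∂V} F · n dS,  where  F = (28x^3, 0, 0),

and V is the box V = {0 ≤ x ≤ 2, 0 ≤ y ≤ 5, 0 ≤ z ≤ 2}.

By the divergence theorem,

    ∯_{∂V} F · n dS = ∭_V (∇ · F) dV.

Compute the divergence:
    ∇ · F = ∂F_x/∂x + ∂F_y/∂y + ∂F_z/∂z = 84x^2 + 0 + 0 = 84x^2.

V is a rectangular box, so dV = dx dy dz with 0 ≤ x ≤ 2, 0 ≤ y ≤ 5, 0 ≤ z ≤ 2.

Integrate (84x^2) over V as an iterated integral:

    ∭_V (∇·F) dV = ∫_0^{2} ∫_0^{5} ∫_0^{2} (84x^2) dz dy dx.

Inner (z from 0 to 2): 168x^2.
Middle (y from 0 to 5): 840x^2.
Outer (x from 0 to 2): 2240.

Therefore ∯_{∂V} F · n dS = 2240.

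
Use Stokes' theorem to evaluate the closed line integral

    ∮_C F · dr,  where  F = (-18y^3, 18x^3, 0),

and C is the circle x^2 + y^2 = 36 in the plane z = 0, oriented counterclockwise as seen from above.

Let S be the flat disk x^2 + y^2 ≤ 36 in the plane z = 0, with upward unit normal n̂ = ẑ. By Stokes' theorem,

    ∮_C F · dr = ∬_S (∇ × F) · n̂ dS = ∬_D (curl F)_z dA,

where D is the disk x^2 + y^2 ≤ 36.

Compute the curl of F = (-18y^3, 18x^3, 0):
    (∇ × F)_x = ∂F_z/∂y - ∂F_y/∂z = 0,
    (∇ × F)_y = ∂F_x/∂z - ∂F_z/∂x = 0,
    (∇ × F)_z = ∂F_y/∂x - ∂F_x/∂y = 54x^2 + 54y^2.

On z = 0, (curl F)_z = 54x^2 + 54y^2.

Convert to polar (x = r cos θ, y = r sin θ, dA = r dr dθ); the integrand becomes 54r^2, so

    ∬_D (curl F)_z dA = ∫_0^{2π} ∫_0^{6} (54r^2) · r dr dθ.

Inner (r from 0 to 6): 17496.
Outer (θ from 0 to 2π): 34992π.

Therefore ∮_C F · dr = 34992π.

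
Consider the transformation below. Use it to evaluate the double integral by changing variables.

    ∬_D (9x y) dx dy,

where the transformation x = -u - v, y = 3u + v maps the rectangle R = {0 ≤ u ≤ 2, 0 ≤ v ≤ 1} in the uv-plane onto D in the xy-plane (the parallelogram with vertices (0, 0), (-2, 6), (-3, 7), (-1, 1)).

Compute the Jacobian determinant of (x, y) with respect to (u, v):

    ∂(x,y)/∂(u,v) = | -1  -1 | = (-1)(1) - (-1)(3) = 2.
                   | 3  1 |

Its absolute value is |J| = 2 (the area scaling factor).

Substituting x = -u - v, y = 3u + v into the integrand,

    9x y → -27u^2 - 36u v - 9v^2,

so the integral becomes

    ∬_R (-27u^2 - 36u v - 9v^2) · |J| du dv = ∫_0^2 ∫_0^1 (-54u^2 - 72u v - 18v^2) dv du.

Inner (v): -54u^2 - 36u - 6.
Outer (u): -228.

Therefore ∬_D (9x y) dx dy = -228.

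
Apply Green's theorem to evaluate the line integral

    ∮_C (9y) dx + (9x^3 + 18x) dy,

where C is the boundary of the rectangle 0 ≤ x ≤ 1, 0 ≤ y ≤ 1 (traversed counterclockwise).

Green's theorem converts the closed line integral into a double integral over the enclosed region D:

    ∮_C P dx + Q dy = ∬_D (∂Q/∂x - ∂P/∂y) dA.

Here P = 9y, Q = 9x^3 + 18x, so

    ∂Q/∂x = 27x^2 + 18,    ∂P/∂y = 9,
    ∂Q/∂x - ∂P/∂y = 27x^2 + 9.

D is the region 0 ≤ x ≤ 1, 0 ≤ y ≤ 1. Evaluating the double integral:

    ∬_D (27x^2 + 9) dA = ∫_0^{1} ∫_0^{1} (27x^2 + 9) dy dx.

Inner (y from 0 to 1): 27x^2 + 9.
Outer (x from 0 to 1): 18.

Therefore ∮_C P dx + Q dy = 18.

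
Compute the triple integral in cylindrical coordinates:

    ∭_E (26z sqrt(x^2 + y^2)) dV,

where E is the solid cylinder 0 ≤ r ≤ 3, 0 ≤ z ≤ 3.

In cylindrical coordinates, x = r cos(θ), y = r sin(θ), z = z, and dV = r dr dθ dz.

The integrand becomes 26r z, so

    ∭_E (26z sqrt(x^2 + y^2)) dV = ∫_{0}^{2π} ∫_{0}^{3} ∫_{0}^{3} (26r z) · r dz dr dθ.

Inner (z): 117r^2.
Middle (r from 0 to 3): 1053.
Outer (θ): 2106π.

Therefore the triple integral equals 2106π.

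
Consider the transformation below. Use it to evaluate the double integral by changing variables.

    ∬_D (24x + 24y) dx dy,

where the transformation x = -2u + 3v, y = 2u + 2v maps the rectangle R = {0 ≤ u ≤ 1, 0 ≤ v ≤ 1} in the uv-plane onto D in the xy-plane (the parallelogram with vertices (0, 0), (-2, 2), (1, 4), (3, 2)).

Compute the Jacobian determinant of (x, y) with respect to (u, v):

    ∂(x,y)/∂(u,v) = | -2  3 | = (-2)(2) - (3)(2) = -10.
                   | 2  2 |

Its absolute value is |J| = 10 (the area scaling factor).

Substituting x = -2u + 3v, y = 2u + 2v into the integrand,

    24x + 24y → 120v,

so the integral becomes

    ∬_R (120v) · |J| du dv = ∫_0^1 ∫_0^1 (1200v) dv du.

Inner (v): 600.
Outer (u): 600.

Therefore ∬_D (24x + 24y) dx dy = 600.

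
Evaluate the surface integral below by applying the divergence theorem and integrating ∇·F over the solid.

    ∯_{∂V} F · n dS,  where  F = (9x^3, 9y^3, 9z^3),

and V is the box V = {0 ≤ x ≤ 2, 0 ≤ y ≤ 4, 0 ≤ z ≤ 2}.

By the divergence theorem,

    ∯_{∂V} F · n dS = ∭_V (∇ · F) dV.

Compute the divergence:
    ∇ · F = ∂F_x/∂x + ∂F_y/∂y + ∂F_z/∂z = 27x^2 + 27y^2 + 27z^2.

V is a rectangular box, so dV = dx dy dz with 0 ≤ x ≤ 2, 0 ≤ y ≤ 4, 0 ≤ z ≤ 2.

Integrate (27x^2 + 27y^2 + 27z^2) over V as an iterated integral:

    ∭_V (∇·F) dV = ∫_0^{2} ∫_0^{4} ∫_0^{2} (27x^2 + 27y^2 + 27z^2) dz dy dx.

Inner (z from 0 to 2): 54x^2 + 54y^2 + 72.
Middle (y from 0 to 4): 216x^2 + 1440.
Outer (x from 0 to 2): 3456.

Therefore ∯_{∂V} F · n dS = 3456.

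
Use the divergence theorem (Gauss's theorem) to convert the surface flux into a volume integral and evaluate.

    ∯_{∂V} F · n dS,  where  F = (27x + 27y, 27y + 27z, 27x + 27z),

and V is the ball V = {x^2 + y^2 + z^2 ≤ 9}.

By the divergence theorem,

    ∯_{∂V} F · n dS = ∭_V (∇ · F) dV.

Compute the divergence:
    ∇ · F = ∂F_x/∂x + ∂F_y/∂y + ∂F_z/∂z = 27 + 27 + 27 = 81.

In spherical coordinates, x = ρ sin(φ) cos(θ), y = ρ sin(φ) sin(θ), z = ρ cos(φ), dV = ρ^2 sin(φ) dρ dφ dθ, with 0 ≤ ρ ≤ 3, 0 ≤ φ ≤ π, 0 ≤ θ ≤ 2π.

The integrand, after substitution and multiplying by the volume element, becomes (81) · ρ^2 sin(φ), so

    ∭_V (∇·F) dV = ∫_0^{2π} ∫_0^{π} ∫_0^{3} (81) · ρ^2 sin(φ) dρ dφ dθ.

Inner (ρ from 0 to 3): 729sin(φ).
Middle (φ from 0 to π): 1458.
Outer (θ from 0 to 2π): 2916π.

Therefore ∯_{∂V} F · n dS = 2916π.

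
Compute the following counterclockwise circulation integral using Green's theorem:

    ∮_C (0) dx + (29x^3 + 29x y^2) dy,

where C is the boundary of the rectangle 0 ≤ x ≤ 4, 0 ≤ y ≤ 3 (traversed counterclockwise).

Green's theorem converts the closed line integral into a double integral over the enclosed region D:

    ∮_C P dx + Q dy = ∬_D (∂Q/∂x - ∂P/∂y) dA.

Here P = 0, Q = 29x^3 + 29x y^2, so

    ∂Q/∂x = 87x^2 + 29y^2,    ∂P/∂y = 0,
    ∂Q/∂x - ∂P/∂y = 87x^2 + 29y^2.

D is the region 0 ≤ x ≤ 4, 0 ≤ y ≤ 3. Evaluating the double integral:

    ∬_D (87x^2 + 29y^2) dA = ∫_0^{4} ∫_0^{3} (87x^2 + 29y^2) dy dx.

Inner (y from 0 to 3): 261x^2 + 261.
Outer (x from 0 to 4): 6612.

Therefore ∮_C P dx + Q dy = 6612.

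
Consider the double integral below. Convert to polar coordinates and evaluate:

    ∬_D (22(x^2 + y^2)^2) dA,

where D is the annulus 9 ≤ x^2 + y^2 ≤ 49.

The region D is 3 ≤ r ≤ 7, 0 ≤ θ ≤ 2π in polar coordinates, where x = r cos(θ), y = r sin(θ), and dA = r dr dθ.

Under the substitution, the integrand becomes 22r^4, so

    ∬_D (22(x^2 + y^2)^2) dA = ∫_{0}^{2π} ∫_{3}^{7} (22r^4) · r dr dθ.

Inner integral (in r): ∫_{3}^{7} (22r^4) · r dr = 1286120/3.

Outer integral (in θ): ∫_{0}^{2π} (1286120/3) dθ = 2572240π/3.

Therefore ∬_D (22(x^2 + y^2)^2) dA = 2572240π/3.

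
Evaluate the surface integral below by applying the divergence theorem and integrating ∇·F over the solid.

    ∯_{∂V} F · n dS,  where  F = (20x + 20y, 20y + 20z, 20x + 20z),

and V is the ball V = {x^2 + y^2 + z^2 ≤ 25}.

By the divergence theorem,

    ∯_{∂V} F · n dS = ∭_V (∇ · F) dV.

Compute the divergence:
    ∇ · F = ∂F_x/∂x + ∂F_y/∂y + ∂F_z/∂z = 20 + 20 + 20 = 60.

In spherical coordinates, x = ρ sin(φ) cos(θ), y = ρ sin(φ) sin(θ), z = ρ cos(φ), dV = ρ^2 sin(φ) dρ dφ dθ, with 0 ≤ ρ ≤ 5, 0 ≤ φ ≤ π, 0 ≤ θ ≤ 2π.

The integrand, after substitution and multiplying by the volume element, becomes (60) · ρ^2 sin(φ), so

    ∭_V (∇·F) dV = ∫_0^{2π} ∫_0^{π} ∫_0^{5} (60) · ρ^2 sin(φ) dρ dφ dθ.

Inner (ρ from 0 to 5): 2500sin(φ).
Middle (φ from 0 to π): 5000.
Outer (θ from 0 to 2π): 10000π.

Therefore ∯_{∂V} F · n dS = 10000π.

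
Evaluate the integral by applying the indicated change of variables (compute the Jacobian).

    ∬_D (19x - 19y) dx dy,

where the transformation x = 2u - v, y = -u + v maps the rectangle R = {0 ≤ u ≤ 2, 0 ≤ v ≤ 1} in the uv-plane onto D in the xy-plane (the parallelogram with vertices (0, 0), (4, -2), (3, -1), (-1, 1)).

Compute the Jacobian determinant of (x, y) with respect to (u, v):

    ∂(x,y)/∂(u,v) = | 2  -1 | = (2)(1) - (-1)(-1) = 1.
                   | -1  1 |

Its absolute value is |J| = 1 (the area scaling factor).

Substituting x = 2u - v, y = -u + v into the integrand,

    19x - 19y → 57u - 38v,

so the integral becomes

    ∬_R (57u - 38v) · |J| du dv = ∫_0^2 ∫_0^1 (57u - 38v) dv du.

Inner (v): 57u - 19.
Outer (u): 76.

Therefore ∬_D (19x - 19y) dx dy = 76.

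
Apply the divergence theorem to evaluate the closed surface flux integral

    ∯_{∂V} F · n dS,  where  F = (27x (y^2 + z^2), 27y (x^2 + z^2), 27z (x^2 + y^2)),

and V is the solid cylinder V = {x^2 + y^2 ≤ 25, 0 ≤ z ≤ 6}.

By the divergence theorem,

    ∯_{∂V} F · n dS = ∭_V (∇ · F) dV.

Compute the divergence:
    ∇ · F = ∂F_x/∂x + ∂F_y/∂y + ∂F_z/∂z = 27y^2 + 27z^2 + 27x^2 + 27z^2 + 27x^2 + 27y^2 = 54x^2 + 54y^2 + 54z^2.

In cylindrical coordinates, x = r cos(θ), y = r sin(θ), z = z, dV = r dr dθ dz, with 0 ≤ r ≤ 5, 0 ≤ θ ≤ 2π, 0 ≤ z ≤ 6.

The integrand, after substitution and multiplying by the volume element, becomes (54r^2 + 54z^2) · r, so

    ∭_V (∇·F) dV = ∫_0^{2π} ∫_0^{5} ∫_0^{6} (54r^2 + 54z^2) · r dz dr dθ.

Inner (z from 0 to 6): 324r (r^2 + 12).
Middle (r from 0 to 5): 99225.
Outer (θ from 0 to 2π): 198450π.

Therefore ∯_{∂V} F · n dS = 198450π.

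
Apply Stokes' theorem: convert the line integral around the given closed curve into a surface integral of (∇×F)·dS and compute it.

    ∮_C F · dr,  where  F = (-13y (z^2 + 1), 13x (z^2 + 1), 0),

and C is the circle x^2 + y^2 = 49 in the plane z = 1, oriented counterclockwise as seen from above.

Let S be the flat disk x^2 + y^2 ≤ 49 in the plane z = 1, with upward unit normal n̂ = ẑ. By Stokes' theorem,

    ∮_C F · dr = ∬_S (∇ × F) · n̂ dS = ∬_D (curl F)_z dA,

where D is the disk x^2 + y^2 ≤ 49.

Compute the curl of F = (-13y (z^2 + 1), 13x (z^2 + 1), 0):
    (∇ × F)_x = ∂F_z/∂y - ∂F_y/∂z = -26x z,
    (∇ × F)_y = ∂F_x/∂z - ∂F_z/∂x = -26y z,
    (∇ × F)_z = ∂F_y/∂x - ∂F_x/∂y = 26z^2 + 26.

On z = 1, (curl F)_z = 52.

Convert to polar (x = r cos θ, y = r sin θ, dA = r dr dθ); the integrand becomes 52, so

    ∬_D (curl F)_z dA = ∫_0^{2π} ∫_0^{7} (52) · r dr dθ.

Inner (r from 0 to 7): 1274.
Outer (θ from 0 to 2π): 2548π.

Therefore ∮_C F · dr = 2548π.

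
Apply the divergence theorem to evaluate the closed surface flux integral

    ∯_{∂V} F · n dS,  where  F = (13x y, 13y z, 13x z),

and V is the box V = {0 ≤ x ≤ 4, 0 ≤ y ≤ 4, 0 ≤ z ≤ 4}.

By the divergence theorem,

    ∯_{∂V} F · n dS = ∭_V (∇ · F) dV.

Compute the divergence:
    ∇ · F = ∂F_x/∂x + ∂F_y/∂y + ∂F_z/∂z = 13y + 13z + 13x = 13x + 13y + 13z.

V is a rectangular box, so dV = dx dy dz with 0 ≤ x ≤ 4, 0 ≤ y ≤ 4, 0 ≤ z ≤ 4.

Integrate (13x + 13y + 13z) over V as an iterated integral:

    ∭_V (∇·F) dV = ∫_0^{4} ∫_0^{4} ∫_0^{4} (13x + 13y + 13z) dz dy dx.

Inner (z from 0 to 4): 52x + 52y + 104.
Middle (y from 0 to 4): 208x + 832.
Outer (x from 0 to 4): 4992.

Therefore ∯_{∂V} F · n dS = 4992.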